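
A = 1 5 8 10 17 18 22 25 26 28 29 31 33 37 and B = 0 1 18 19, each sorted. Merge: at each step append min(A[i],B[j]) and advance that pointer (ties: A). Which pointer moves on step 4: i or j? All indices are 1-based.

i

[i=1,j=1] A[i]=1>B[j]=0 take 0 → j++
[i=1,j=2] A[i]=1<=B[j]=1 take 1 → i++
[i=2,j=2] A[i]=5>B[j]=1 take 1 → j++
[i=2,j=3] A[i]=5<=B[j]=18 take 5 → i++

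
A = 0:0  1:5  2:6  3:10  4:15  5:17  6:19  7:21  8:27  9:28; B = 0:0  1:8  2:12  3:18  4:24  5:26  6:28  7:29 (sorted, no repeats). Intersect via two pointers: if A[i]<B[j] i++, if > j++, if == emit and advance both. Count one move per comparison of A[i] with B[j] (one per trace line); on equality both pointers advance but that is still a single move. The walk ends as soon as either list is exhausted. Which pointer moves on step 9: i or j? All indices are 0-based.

j

i=0 j=0: 0==0 emit, i++,j++
i=1 j=1: 5<8, i++
i=2 j=1: 6<8, i++
i=3 j=1: 10>8, j++
i=3 j=2: 10<12, i++
i=4 j=2: 15>12, j++
i=4 j=3: 15<18, i++
i=5 j=3: 17<18, i++
i=6 j=3: 19>18, j++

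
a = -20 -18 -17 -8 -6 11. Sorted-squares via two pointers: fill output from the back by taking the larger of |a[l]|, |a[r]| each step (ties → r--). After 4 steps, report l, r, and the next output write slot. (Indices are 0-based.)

l=0 r=5: |-20|>|11| out[5]=400, l++
l=1 r=5: |-18|>|11| out[4]=324, l++
l=2 r=5: |-17|>|11| out[3]=289, l++
l=3 r=5: |-8|<=|11| out[2]=121, r--

l=3, r=4, next write slot=1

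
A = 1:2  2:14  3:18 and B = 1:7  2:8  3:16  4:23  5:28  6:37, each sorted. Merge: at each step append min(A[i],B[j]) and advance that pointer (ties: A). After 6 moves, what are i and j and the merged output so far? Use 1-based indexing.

i=4, j=4, merged so far=[2, 7, 8, 14, 16, 18]

i=1 j=1: A[i]=2<=B[j]=7 take 2, i++
i=2 j=1: A[i]=14>B[j]=7 take 7, j++
i=2 j=2: A[i]=14>B[j]=8 take 8, j++
i=2 j=3: A[i]=14<=B[j]=16 take 14, i++
i=3 j=3: A[i]=18>B[j]=16 take 16, j++
i=3 j=4: A[i]=18<=B[j]=23 take 18, i++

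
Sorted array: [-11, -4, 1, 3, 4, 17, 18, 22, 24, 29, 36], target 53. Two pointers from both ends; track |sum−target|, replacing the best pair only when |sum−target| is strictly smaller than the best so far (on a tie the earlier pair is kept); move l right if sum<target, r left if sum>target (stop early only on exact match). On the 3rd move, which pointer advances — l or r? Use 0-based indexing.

l=0 r=10: -11+36=25 d=28 *, l++
l=1 r=10: -4+36=32 d=21 *, l++
l=2 r=10: 1+36=37 d=16 *, l++

l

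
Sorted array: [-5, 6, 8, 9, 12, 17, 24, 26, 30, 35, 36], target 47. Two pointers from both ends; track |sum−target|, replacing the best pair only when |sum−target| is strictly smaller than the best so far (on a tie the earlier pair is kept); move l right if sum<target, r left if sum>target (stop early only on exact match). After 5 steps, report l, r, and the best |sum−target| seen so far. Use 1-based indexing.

l=5, r=10, best |Δ|=1

l=1 r=11: -5+36=31 d=16 *, l++
l=2 r=11: 6+36=42 d=5 *, l++
l=3 r=11: 8+36=44 d=3 *, l++
l=4 r=11: 9+36=45 d=2 *, l++
l=5 r=11: 12+36=48 d=1 *, r--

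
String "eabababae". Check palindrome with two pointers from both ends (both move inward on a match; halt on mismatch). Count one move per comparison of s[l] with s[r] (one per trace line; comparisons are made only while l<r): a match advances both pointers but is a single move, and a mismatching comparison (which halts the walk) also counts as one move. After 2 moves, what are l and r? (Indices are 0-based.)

l=2, r=6

l=0 r=8: 'e'=='e', l++,r--
l=1 r=7: 'a'=='a', l++,r--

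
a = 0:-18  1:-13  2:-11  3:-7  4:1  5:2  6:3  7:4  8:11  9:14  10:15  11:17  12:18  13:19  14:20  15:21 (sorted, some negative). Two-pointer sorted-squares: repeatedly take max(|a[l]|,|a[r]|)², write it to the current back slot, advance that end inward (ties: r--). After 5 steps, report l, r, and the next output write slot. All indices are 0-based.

l=0 r=15: |-18|<=|21| out[15]=441, r--
l=0 r=14: |-18|<=|20| out[14]=400, r--
l=0 r=13: |-18|<=|19| out[13]=361, r--
l=0 r=12: |-18|<=|18| out[12]=324, r--
l=0 r=11: |-18|>|17| out[11]=324, l++

l=1, r=11, next write slot=10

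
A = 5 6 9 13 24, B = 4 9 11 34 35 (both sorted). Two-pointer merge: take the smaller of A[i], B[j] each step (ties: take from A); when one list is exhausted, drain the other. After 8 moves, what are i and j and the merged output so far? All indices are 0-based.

[i=0,j=0] A[i]=5>B[j]=4 take 4 → j++
[i=0,j=1] A[i]=5<=B[j]=9 take 5 → i++
[i=1,j=1] A[i]=6<=B[j]=9 take 6 → i++
[i=2,j=1] A[i]=9<=B[j]=9 take 9 → i++
[i=3,j=1] A[i]=13>B[j]=9 take 9 → j++
[i=3,j=2] A[i]=13>B[j]=11 take 11 → j++
[i=3,j=3] A[i]=13<=B[j]=34 take 13 → i++
[i=4,j=3] A[i]=24<=B[j]=34 take 24 → i++

i=5, j=3, merged so far=[4, 5, 6, 9, 9, 11, 13, 24]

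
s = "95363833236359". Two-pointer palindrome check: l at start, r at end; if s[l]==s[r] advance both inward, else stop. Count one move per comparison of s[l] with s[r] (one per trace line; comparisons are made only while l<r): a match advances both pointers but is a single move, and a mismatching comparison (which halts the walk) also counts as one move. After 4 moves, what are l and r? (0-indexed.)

l=4, r=9

l=0 r=13: '9'=='9', l++,r--
l=1 r=12: '5'=='5', l++,r--
l=2 r=11: '3'=='3', l++,r--
l=3 r=10: '6'=='6', l++,r--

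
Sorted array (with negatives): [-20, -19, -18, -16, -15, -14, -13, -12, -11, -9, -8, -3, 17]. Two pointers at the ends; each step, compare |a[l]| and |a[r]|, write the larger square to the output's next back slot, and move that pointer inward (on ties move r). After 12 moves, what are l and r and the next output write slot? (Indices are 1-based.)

[1,13] |-20|>|17| out[13]=400 → l++
[2,13] |-19|>|17| out[12]=361 → l++
[3,13] |-18|>|17| out[11]=324 → l++
[4,13] |-16|<=|17| out[10]=289 → r--
[4,12] |-16|>|-3| out[9]=256 → l++
[5,12] |-15|>|-3| out[8]=225 → l++
[6,12] |-14|>|-3| out[7]=196 → l++
[7,12] |-13|>|-3| out[6]=169 → l++
[8,12] |-12|>|-3| out[5]=144 → l++
[9,12] |-11|>|-3| out[4]=121 → l++
[10,12] |-9|>|-3| out[3]=81 → l++
[11,12] |-8|>|-3| out[2]=64 → l++

l=12, r=12, next write slot=1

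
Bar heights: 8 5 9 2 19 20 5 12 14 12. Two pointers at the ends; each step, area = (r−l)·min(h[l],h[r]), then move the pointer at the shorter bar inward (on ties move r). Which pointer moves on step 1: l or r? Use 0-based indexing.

l

[0,9] min(8,12)*9=72 best=72 * → l++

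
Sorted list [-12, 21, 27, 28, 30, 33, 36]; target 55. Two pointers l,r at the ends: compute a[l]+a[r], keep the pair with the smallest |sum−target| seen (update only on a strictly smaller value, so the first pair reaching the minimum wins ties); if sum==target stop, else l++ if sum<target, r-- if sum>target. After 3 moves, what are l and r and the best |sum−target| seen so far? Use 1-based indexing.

l=3, r=6, best |Δ|=1

l=1 r=7: -12+36=24 d=31 *, l++
l=2 r=7: 21+36=57 d=2 *, r--
l=2 r=6: 21+33=54 d=1 *, l++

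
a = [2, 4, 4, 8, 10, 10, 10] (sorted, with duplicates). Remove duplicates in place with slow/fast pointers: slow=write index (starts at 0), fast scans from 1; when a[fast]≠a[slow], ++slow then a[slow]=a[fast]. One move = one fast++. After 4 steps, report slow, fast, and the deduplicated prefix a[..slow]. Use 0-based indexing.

slow=0 fast=1: a[fast]=4≠a[slow]=2 write a[1]=4, slow++,fast++
slow=1 fast=2: a[fast]=4=a[slow] dup, fast++
slow=1 fast=3: a[fast]=8≠a[slow]=4 write a[2]=8, slow++,fast++
slow=2 fast=4: a[fast]=10≠a[slow]=8 write a[3]=10, slow++,fast++

slow=3, fast=5, prefix=[2, 4, 8, 10]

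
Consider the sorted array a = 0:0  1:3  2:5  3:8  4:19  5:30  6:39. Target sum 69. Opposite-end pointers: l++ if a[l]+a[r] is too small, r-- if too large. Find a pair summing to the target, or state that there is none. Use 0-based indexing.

(30, 39)

[0,6] 0+39=39 <69 → l++
[1,6] 3+39=42 <69 → l++
[2,6] 5+39=44 <69 → l++
[3,6] 8+39=47 <69 → l++
[4,6] 19+39=58 <69 → l++
[5,6] 30+39=69 → found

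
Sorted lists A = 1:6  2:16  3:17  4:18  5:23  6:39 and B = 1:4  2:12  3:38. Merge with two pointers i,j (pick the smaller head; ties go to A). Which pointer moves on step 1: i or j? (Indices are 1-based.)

[i=1,j=1] A[i]=6>B[j]=4 take 4 → j++

j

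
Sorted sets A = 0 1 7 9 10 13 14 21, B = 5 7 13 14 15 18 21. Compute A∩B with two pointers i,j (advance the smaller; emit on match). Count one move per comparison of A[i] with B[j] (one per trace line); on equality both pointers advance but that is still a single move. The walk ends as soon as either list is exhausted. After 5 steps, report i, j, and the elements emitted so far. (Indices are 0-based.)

i=0 j=0: 0<5, i++
i=1 j=0: 1<5, i++
i=2 j=0: 7>5, j++
i=2 j=1: 7==7 emit, i++,j++
i=3 j=2: 9<13, i++

i=4, j=2, emitted=[7]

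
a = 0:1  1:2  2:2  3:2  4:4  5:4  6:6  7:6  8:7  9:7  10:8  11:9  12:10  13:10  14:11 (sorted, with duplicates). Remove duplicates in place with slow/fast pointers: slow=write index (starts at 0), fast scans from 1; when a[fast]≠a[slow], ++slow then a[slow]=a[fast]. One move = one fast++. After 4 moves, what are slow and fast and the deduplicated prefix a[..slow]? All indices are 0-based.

slow=2, fast=5, prefix=[1, 2, 4]

slow=0 fast=1: a[fast]=2≠a[slow]=1 write a[1]=2, slow++,fast++
slow=1 fast=2: a[fast]=2=a[slow] dup, fast++
slow=1 fast=3: a[fast]=2=a[slow] dup, fast++
slow=1 fast=4: a[fast]=4≠a[slow]=2 write a[2]=4, slow++,fast++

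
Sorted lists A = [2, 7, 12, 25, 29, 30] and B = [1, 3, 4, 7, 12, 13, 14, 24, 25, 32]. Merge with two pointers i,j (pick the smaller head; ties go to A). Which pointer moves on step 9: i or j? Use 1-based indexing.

j

i=1 j=1: A[i]=2>B[j]=1 take 1, j++
i=1 j=2: A[i]=2<=B[j]=3 take 2, i++
i=2 j=2: A[i]=7>B[j]=3 take 3, j++
i=2 j=3: A[i]=7>B[j]=4 take 4, j++
i=2 j=4: A[i]=7<=B[j]=7 take 7, i++
i=3 j=4: A[i]=12>B[j]=7 take 7, j++
i=3 j=5: A[i]=12<=B[j]=12 take 12, i++
i=4 j=5: A[i]=25>B[j]=12 take 12, j++
i=4 j=6: A[i]=25>B[j]=13 take 13, j++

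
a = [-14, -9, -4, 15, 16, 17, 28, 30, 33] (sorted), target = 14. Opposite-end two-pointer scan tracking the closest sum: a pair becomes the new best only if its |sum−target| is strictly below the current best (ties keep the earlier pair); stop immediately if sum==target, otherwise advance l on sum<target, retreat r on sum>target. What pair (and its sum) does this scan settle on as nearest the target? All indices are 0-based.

[0,8] -14+33=19 d=5 * → r--
[0,7] -14+30=16 d=2 * → r--
[0,6] -14+28=14 d=0 * → stop

pair (-14, 28) with sum 14 (|Δ|=0)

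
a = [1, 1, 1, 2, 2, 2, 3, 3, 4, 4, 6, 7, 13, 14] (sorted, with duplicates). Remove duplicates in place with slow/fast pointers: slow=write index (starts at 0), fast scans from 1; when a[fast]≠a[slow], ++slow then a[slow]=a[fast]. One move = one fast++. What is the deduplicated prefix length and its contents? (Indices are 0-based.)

(s=0,f=1) a[fast]=1=a[slow] dup → fast++
(s=0,f=2) a[fast]=1=a[slow] dup → fast++
(s=0,f=3) a[fast]=2≠a[slow]=1 write a[1]=2 → slow++,fast++
(s=1,f=4) a[fast]=2=a[slow] dup → fast++
(s=1,f=5) a[fast]=2=a[slow] dup → fast++
(s=1,f=6) a[fast]=3≠a[slow]=2 write a[2]=3 → slow++,fast++
(s=2,f=7) a[fast]=3=a[slow] dup → fast++
(s=2,f=8) a[fast]=4≠a[slow]=3 write a[3]=4 → slow++,fast++
(s=3,f=9) a[fast]=4=a[slow] dup → fast++
(s=3,f=10) a[fast]=6≠a[slow]=4 write a[4]=6 → slow++,fast++
(s=4,f=11) a[fast]=7≠a[slow]=6 write a[5]=7 → slow++,fast++
(s=5,f=12) a[fast]=13≠a[slow]=7 write a[6]=13 → slow++,fast++
(s=6,f=13) a[fast]=14≠a[slow]=13 write a[7]=14 → slow++,fast++

length 8; prefix = [1, 2, 3, 4, 6, 7, 13, 14]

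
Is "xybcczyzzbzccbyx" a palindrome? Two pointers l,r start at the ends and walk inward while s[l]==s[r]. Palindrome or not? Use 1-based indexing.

l=1 r=16: 'x'=='x', l++,r--
l=2 r=15: 'y'=='y', l++,r--
l=3 r=14: 'b'=='b', l++,r--
l=4 r=13: 'c'=='c', l++,r--
l=5 r=12: 'c'=='c', l++,r--
l=6 r=11: 'z'=='z', l++,r--
l=7 r=10: 'y'!='b', stop

not a palindrome (mismatch at 7,10)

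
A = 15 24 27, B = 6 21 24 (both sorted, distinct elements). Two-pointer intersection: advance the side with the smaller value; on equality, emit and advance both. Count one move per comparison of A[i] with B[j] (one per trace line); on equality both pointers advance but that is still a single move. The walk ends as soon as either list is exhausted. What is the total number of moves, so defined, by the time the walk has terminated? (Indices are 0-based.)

i=0 j=0: 15>6, j++
i=0 j=1: 15<21, i++
i=1 j=1: 24>21, j++
i=1 j=2: 24==24 emit, i++,j++

4 moves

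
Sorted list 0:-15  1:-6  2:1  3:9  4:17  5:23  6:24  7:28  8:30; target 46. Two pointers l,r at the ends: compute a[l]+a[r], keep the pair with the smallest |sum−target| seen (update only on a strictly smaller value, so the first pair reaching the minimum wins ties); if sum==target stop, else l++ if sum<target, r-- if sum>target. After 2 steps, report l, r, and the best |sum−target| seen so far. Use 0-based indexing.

l=0 r=8: -15+30=15 d=31 *, l++
l=1 r=8: -6+30=24 d=22 *, l++

l=2, r=8, best |Δ|=22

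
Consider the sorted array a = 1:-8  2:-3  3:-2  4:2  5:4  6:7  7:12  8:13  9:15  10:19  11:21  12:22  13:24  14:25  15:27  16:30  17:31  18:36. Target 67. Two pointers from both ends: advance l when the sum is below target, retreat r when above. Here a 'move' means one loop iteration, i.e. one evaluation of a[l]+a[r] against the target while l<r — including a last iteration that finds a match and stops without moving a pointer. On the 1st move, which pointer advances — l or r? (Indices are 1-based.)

l

[1,18] -8+36=28 <67 → l++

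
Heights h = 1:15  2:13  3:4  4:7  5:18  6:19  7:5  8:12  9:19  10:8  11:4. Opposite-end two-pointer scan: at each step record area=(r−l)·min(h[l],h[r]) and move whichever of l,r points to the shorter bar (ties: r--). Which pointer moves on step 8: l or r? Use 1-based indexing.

r

l=1 r=11: min(15,4)*10=40 best=40 *, r--
l=1 r=10: min(15,8)*9=72 best=72 *, r--
l=1 r=9: min(15,19)*8=120 best=120 *, l++
l=2 r=9: min(13,19)*7=91 best=120, l++
l=3 r=9: min(4,19)*6=24 best=120, l++
l=4 r=9: min(7,19)*5=35 best=120, l++
l=5 r=9: min(18,19)*4=72 best=120, l++
l=6 r=9: min(19,19)*3=57 best=120, r--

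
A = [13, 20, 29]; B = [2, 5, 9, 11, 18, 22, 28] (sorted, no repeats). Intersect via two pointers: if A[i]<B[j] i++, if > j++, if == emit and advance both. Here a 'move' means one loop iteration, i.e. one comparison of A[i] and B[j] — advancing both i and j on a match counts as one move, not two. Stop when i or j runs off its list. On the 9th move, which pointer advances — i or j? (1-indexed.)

[i=1,j=1] 13>2 → j++
[i=1,j=2] 13>5 → j++
[i=1,j=3] 13>9 → j++
[i=1,j=4] 13>11 → j++
[i=1,j=5] 13<18 → i++
[i=2,j=5] 20>18 → j++
[i=2,j=6] 20<22 → i++
[i=3,j=6] 29>22 → j++
[i=3,j=7] 29>28 → j++

j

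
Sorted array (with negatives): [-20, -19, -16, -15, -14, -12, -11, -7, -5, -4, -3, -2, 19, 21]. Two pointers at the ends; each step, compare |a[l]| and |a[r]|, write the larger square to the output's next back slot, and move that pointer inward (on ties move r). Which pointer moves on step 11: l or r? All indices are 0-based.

l

[0,13] |-20|<=|21| out[13]=441 → r--
[0,12] |-20|>|19| out[12]=400 → l++
[1,12] |-19|<=|19| out[11]=361 → r--
[1,11] |-19|>|-2| out[10]=361 → l++
[2,11] |-16|>|-2| out[9]=256 → l++
[3,11] |-15|>|-2| out[8]=225 → l++
[4,11] |-14|>|-2| out[7]=196 → l++
[5,11] |-12|>|-2| out[6]=144 → l++
[6,11] |-11|>|-2| out[5]=121 → l++
[7,11] |-7|>|-2| out[4]=49 → l++
[8,11] |-5|>|-2| out[3]=25 → l++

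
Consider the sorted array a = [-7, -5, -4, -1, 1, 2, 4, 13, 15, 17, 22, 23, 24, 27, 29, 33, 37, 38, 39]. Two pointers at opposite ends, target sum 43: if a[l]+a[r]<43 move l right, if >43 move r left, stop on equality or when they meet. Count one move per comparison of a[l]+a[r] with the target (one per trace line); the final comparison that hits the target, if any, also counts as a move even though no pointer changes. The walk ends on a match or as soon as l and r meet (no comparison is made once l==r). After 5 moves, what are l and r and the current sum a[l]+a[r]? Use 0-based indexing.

[0,18] -7+39=32 <43 → l++
[1,18] -5+39=34 <43 → l++
[2,18] -4+39=35 <43 → l++
[3,18] -1+39=38 <43 → l++
[4,18] 1+39=40 <43 → l++

l=5, r=18, sum=41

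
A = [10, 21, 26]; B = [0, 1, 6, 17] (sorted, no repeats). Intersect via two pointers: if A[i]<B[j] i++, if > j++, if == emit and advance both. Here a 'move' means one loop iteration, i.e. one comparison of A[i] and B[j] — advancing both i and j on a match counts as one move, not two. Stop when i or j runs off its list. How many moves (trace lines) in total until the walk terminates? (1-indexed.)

[i=1,j=1] 10>0 → j++
[i=1,j=2] 10>1 → j++
[i=1,j=3] 10>6 → j++
[i=1,j=4] 10<17 → i++
[i=2,j=4] 21>17 → j++

5 moves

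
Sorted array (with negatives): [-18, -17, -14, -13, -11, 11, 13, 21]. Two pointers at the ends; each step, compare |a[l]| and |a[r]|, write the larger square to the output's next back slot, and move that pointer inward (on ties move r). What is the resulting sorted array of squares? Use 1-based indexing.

[121, 121, 169, 169, 196, 289, 324, 441]

l=1 r=8: |-18|<=|21| out[8]=441, r--
l=1 r=7: |-18|>|13| out[7]=324, l++
l=2 r=7: |-17|>|13| out[6]=289, l++
l=3 r=7: |-14|>|13| out[5]=196, l++
l=4 r=7: |-13|<=|13| out[4]=169, r--
l=4 r=6: |-13|>|11| out[3]=169, l++
l=5 r=6: |-11|<=|11| out[2]=121, r--
l=5 r=5: |-11|<=|-11| out[1]=121, r--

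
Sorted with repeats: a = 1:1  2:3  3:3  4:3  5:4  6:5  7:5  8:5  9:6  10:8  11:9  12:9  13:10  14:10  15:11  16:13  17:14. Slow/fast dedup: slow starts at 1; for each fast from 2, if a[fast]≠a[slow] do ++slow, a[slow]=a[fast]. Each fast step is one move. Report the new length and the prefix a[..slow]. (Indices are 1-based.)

length 11; prefix = [1, 3, 4, 5, 6, 8, 9, 10, 11, 13, 14]

(s=1,f=2) a[fast]=3≠a[slow]=1 write a[2]=3 → slow++,fast++
(s=2,f=3) a[fast]=3=a[slow] dup → fast++
(s=2,f=4) a[fast]=3=a[slow] dup → fast++
(s=2,f=5) a[fast]=4≠a[slow]=3 write a[3]=4 → slow++,fast++
(s=3,f=6) a[fast]=5≠a[slow]=4 write a[4]=5 → slow++,fast++
(s=4,f=7) a[fast]=5=a[slow] dup → fast++
(s=4,f=8) a[fast]=5=a[slow] dup → fast++
(s=4,f=9) a[fast]=6≠a[slow]=5 write a[5]=6 → slow++,fast++
(s=5,f=10) a[fast]=8≠a[slow]=6 write a[6]=8 → slow++,fast++
(s=6,f=11) a[fast]=9≠a[slow]=8 write a[7]=9 → slow++,fast++
(s=7,f=12) a[fast]=9=a[slow] dup → fast++
(s=7,f=13) a[fast]=10≠a[slow]=9 write a[8]=10 → slow++,fast++
(s=8,f=14) a[fast]=10=a[slow] dup → fast++
(s=8,f=15) a[fast]=11≠a[slow]=10 write a[9]=11 → slow++,fast++
(s=9,f=16) a[fast]=13≠a[slow]=11 write a[10]=13 → slow++,fast++
(s=10,f=17) a[fast]=14≠a[slow]=13 write a[11]=14 → slow++,fast++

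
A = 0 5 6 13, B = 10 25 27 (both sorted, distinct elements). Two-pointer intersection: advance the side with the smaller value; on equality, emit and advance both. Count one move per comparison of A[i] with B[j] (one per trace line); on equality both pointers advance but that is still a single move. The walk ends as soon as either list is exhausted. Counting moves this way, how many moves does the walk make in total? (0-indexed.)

i=0 j=0: 0<10, i++
i=1 j=0: 5<10, i++
i=2 j=0: 6<10, i++
i=3 j=0: 13>10, j++
i=3 j=1: 13<25, i++

5 moves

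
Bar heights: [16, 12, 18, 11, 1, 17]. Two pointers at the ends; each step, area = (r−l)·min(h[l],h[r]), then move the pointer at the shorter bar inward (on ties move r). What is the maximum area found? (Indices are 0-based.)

max area = 80

l=0 r=5: min(16,17)*5=80 best=80 *, l++
l=1 r=5: min(12,17)*4=48 best=80, l++
l=2 r=5: min(18,17)*3=51 best=80, r--
l=2 r=4: min(18,1)*2=2 best=80, r--
l=2 r=3: min(18,11)*1=11 best=80, r--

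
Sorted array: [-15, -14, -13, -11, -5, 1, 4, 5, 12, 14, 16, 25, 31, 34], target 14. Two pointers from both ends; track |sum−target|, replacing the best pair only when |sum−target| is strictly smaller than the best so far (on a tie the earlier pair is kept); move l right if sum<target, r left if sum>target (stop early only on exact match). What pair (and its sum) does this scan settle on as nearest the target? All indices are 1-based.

l=1 r=14: -15+34=19 d=5 *, r--
l=1 r=13: -15+31=16 d=2 *, r--
l=1 r=12: -15+25=10 d=4, l++
l=2 r=12: -14+25=11 d=3, l++
l=3 r=12: -13+25=12 d=2, l++
l=4 r=12: -11+25=14 d=0 *, stop

pair (-11, 25) with sum 14 (|Δ|=0)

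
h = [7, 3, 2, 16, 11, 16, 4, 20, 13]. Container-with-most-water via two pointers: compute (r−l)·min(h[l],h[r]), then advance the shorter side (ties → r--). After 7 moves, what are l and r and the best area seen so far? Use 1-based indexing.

l=7, r=8, best area=65

[1,9] min(7,13)*8=56 best=56 * → l++
[2,9] min(3,13)*7=21 best=56 → l++
[3,9] min(2,13)*6=12 best=56 → l++
[4,9] min(16,13)*5=65 best=65 * → r--
[4,8] min(16,20)*4=64 best=65 → l++
[5,8] min(11,20)*3=33 best=65 → l++
[6,8] min(16,20)*2=32 best=65 → l++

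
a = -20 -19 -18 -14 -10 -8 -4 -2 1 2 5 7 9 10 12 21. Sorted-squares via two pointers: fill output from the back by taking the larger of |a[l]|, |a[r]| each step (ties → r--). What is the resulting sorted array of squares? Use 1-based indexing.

[1, 4, 4, 16, 25, 49, 64, 81, 100, 100, 144, 196, 324, 361, 400, 441]

l=1 r=16: |-20|<=|21| out[16]=441, r--
l=1 r=15: |-20|>|12| out[15]=400, l++
l=2 r=15: |-19|>|12| out[14]=361, l++
l=3 r=15: |-18|>|12| out[13]=324, l++
l=4 r=15: |-14|>|12| out[12]=196, l++
l=5 r=15: |-10|<=|12| out[11]=144, r--
l=5 r=14: |-10|<=|10| out[10]=100, r--
l=5 r=13: |-10|>|9| out[9]=100, l++
l=6 r=13: |-8|<=|9| out[8]=81, r--
l=6 r=12: |-8|>|7| out[7]=64, l++
l=7 r=12: |-4|<=|7| out[6]=49, r--
l=7 r=11: |-4|<=|5| out[5]=25, r--
l=7 r=10: |-4|>|2| out[4]=16, l++
l=8 r=10: |-2|<=|2| out[3]=4, r--
l=8 r=9: |-2|>|1| out[2]=4, l++
l=9 r=9: |1|<=|1| out[1]=1, r--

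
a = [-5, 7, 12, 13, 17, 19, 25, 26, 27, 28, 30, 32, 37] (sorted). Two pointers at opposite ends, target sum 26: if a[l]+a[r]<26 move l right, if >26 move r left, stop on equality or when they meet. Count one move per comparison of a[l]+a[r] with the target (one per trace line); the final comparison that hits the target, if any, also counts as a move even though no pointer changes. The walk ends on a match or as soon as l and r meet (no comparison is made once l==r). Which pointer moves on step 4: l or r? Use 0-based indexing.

r

[0,12] -5+37=32 >26 → r--
[0,11] -5+32=27 >26 → r--
[0,10] -5+30=25 <26 → l++
[1,10] 7+30=37 >26 → r--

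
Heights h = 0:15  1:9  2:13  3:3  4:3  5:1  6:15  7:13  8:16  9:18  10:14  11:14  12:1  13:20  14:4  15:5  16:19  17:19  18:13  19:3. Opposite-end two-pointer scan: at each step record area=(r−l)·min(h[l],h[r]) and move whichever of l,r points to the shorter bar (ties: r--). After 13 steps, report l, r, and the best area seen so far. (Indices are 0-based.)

l=0 r=19: min(15,3)*19=57 best=57 *, r--
l=0 r=18: min(15,13)*18=234 best=234 *, r--
l=0 r=17: min(15,19)*17=255 best=255 *, l++
l=1 r=17: min(9,19)*16=144 best=255, l++
l=2 r=17: min(13,19)*15=195 best=255, l++
l=3 r=17: min(3,19)*14=42 best=255, l++
l=4 r=17: min(3,19)*13=39 best=255, l++
l=5 r=17: min(1,19)*12=12 best=255, l++
l=6 r=17: min(15,19)*11=165 best=255, l++
l=7 r=17: min(13,19)*10=130 best=255, l++
l=8 r=17: min(16,19)*9=144 best=255, l++
l=9 r=17: min(18,19)*8=144 best=255, l++
l=10 r=17: min(14,19)*7=98 best=255, l++

l=11, r=17, best area=255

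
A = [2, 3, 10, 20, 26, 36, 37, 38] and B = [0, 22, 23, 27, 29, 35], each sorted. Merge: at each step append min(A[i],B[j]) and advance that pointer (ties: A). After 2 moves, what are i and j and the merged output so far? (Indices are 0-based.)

[i=0,j=0] A[i]=2>B[j]=0 take 0 → j++
[i=0,j=1] A[i]=2<=B[j]=22 take 2 → i++

i=1, j=1, merged so far=[0, 2]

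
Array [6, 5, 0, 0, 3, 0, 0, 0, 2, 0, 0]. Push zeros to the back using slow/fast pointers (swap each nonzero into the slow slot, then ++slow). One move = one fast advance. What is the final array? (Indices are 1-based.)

slow=1 fast=1: a[fast]=6≠0 swap→a[1]=6, slow++,fast++
slow=2 fast=2: a[fast]=5≠0 swap→a[2]=5, slow++,fast++
slow=3 fast=3: a[fast]=0, fast++
slow=3 fast=4: a[fast]=0, fast++
slow=3 fast=5: a[fast]=3≠0 swap→a[3]=3, slow++,fast++
slow=4 fast=6: a[fast]=0, fast++
slow=4 fast=7: a[fast]=0, fast++
slow=4 fast=8: a[fast]=0, fast++
slow=4 fast=9: a[fast]=2≠0 swap→a[4]=2, slow++,fast++
slow=5 fast=10: a[fast]=0, fast++
slow=5 fast=11: a[fast]=0, fast++

[6, 5, 3, 2, 0, 0, 0, 0, 0, 0, 0]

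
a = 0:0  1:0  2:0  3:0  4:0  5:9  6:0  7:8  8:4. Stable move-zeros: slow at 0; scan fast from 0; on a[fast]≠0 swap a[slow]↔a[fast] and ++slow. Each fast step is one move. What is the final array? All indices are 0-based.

[9, 8, 4, 0, 0, 0, 0, 0, 0]

slow=0 fast=0: a[fast]=0, fast++
slow=0 fast=1: a[fast]=0, fast++
slow=0 fast=2: a[fast]=0, fast++
slow=0 fast=3: a[fast]=0, fast++
slow=0 fast=4: a[fast]=0, fast++
slow=0 fast=5: a[fast]=9≠0 swap→a[0]=9, slow++,fast++
slow=1 fast=6: a[fast]=0, fast++
slow=1 fast=7: a[fast]=8≠0 swap→a[1]=8, slow++,fast++
slow=2 fast=8: a[fast]=4≠0 swap→a[2]=4, slow++,fast++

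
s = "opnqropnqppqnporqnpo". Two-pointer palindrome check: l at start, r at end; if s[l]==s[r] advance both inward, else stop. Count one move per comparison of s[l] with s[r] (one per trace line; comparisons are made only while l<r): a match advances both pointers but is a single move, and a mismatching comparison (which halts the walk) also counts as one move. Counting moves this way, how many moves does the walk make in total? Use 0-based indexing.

10 moves

[0,19] 'o'=='o' → l++,r--
[1,18] 'p'=='p' → l++,r--
[2,17] 'n'=='n' → l++,r--
[3,16] 'q'=='q' → l++,r--
[4,15] 'r'=='r' → l++,r--
[5,14] 'o'=='o' → l++,r--
[6,13] 'p'=='p' → l++,r--
[7,12] 'n'=='n' → l++,r--
[8,11] 'q'=='q' → l++,r--
[9,10] 'p'=='p' → l++,r--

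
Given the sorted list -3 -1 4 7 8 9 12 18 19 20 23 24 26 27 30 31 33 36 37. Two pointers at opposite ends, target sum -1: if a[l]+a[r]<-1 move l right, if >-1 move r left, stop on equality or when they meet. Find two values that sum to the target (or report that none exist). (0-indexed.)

[0,18] -3+37=34 >-1 → r--
[0,17] -3+36=33 >-1 → r--
[0,16] -3+33=30 >-1 → r--
[0,15] -3+31=28 >-1 → r--
[0,14] -3+30=27 >-1 → r--
[0,13] -3+27=24 >-1 → r--
[0,12] -3+26=23 >-1 → r--
[0,11] -3+24=21 >-1 → r--
[0,10] -3+23=20 >-1 → r--
[0,9] -3+20=17 >-1 → r--
[0,8] -3+19=16 >-1 → r--
[0,7] -3+18=15 >-1 → r--
[0,6] -3+12=9 >-1 → r--
[0,5] -3+9=6 >-1 → r--
[0,4] -3+8=5 >-1 → r--
[0,3] -3+7=4 >-1 → r--
[0,2] -3+4=1 >-1 → r--
[0,1] -3+-1=-4 <-1 → l++

no pair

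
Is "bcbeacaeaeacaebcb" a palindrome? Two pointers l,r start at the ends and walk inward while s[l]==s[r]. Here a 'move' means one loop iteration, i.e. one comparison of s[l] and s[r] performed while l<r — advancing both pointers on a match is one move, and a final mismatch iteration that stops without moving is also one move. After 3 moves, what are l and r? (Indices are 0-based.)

[0,16] 'b'=='b' → l++,r--
[1,15] 'c'=='c' → l++,r--
[2,14] 'b'=='b' → l++,r--

l=3, r=13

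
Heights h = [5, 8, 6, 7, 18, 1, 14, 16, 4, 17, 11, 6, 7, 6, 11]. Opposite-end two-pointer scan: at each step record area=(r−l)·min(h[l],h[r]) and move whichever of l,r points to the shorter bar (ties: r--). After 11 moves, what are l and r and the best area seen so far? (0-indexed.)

l=4, r=7, best area=110

l=0 r=14: min(5,11)*14=70 best=70 *, l++
l=1 r=14: min(8,11)*13=104 best=104 *, l++
l=2 r=14: min(6,11)*12=72 best=104, l++
l=3 r=14: min(7,11)*11=77 best=104, l++
l=4 r=14: min(18,11)*10=110 best=110 *, r--
l=4 r=13: min(18,6)*9=54 best=110, r--
l=4 r=12: min(18,7)*8=56 best=110, r--
l=4 r=11: min(18,6)*7=42 best=110, r--
l=4 r=10: min(18,11)*6=66 best=110, r--
l=4 r=9: min(18,17)*5=85 best=110, r--
l=4 r=8: min(18,4)*4=16 best=110, r--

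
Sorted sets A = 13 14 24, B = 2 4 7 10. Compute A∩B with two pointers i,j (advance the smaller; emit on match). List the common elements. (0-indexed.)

[i=0,j=0] 13>2 → j++
[i=0,j=1] 13>4 → j++
[i=0,j=2] 13>7 → j++
[i=0,j=3] 13>10 → j++

intersection = []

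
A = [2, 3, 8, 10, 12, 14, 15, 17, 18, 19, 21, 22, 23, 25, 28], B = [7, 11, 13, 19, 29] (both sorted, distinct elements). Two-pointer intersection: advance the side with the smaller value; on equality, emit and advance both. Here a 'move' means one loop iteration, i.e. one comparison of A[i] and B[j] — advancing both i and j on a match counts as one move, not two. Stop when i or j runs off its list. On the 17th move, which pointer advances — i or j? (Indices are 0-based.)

i=0 j=0: 2<7, i++
i=1 j=0: 3<7, i++
i=2 j=0: 8>7, j++
i=2 j=1: 8<11, i++
i=3 j=1: 10<11, i++
i=4 j=1: 12>11, j++
i=4 j=2: 12<13, i++
i=5 j=2: 14>13, j++
i=5 j=3: 14<19, i++
i=6 j=3: 15<19, i++
i=7 j=3: 17<19, i++
i=8 j=3: 18<19, i++
i=9 j=3: 19==19 emit, i++,j++
i=10 j=4: 21<29, i++
i=11 j=4: 22<29, i++
i=12 j=4: 23<29, i++
i=13 j=4: 25<29, i++

i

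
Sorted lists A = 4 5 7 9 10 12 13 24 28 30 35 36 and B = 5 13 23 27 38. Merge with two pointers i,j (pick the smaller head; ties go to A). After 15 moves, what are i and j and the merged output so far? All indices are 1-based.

[i=1,j=1] A[i]=4<=B[j]=5 take 4 → i++
[i=2,j=1] A[i]=5<=B[j]=5 take 5 → i++
[i=3,j=1] A[i]=7>B[j]=5 take 5 → j++
[i=3,j=2] A[i]=7<=B[j]=13 take 7 → i++
[i=4,j=2] A[i]=9<=B[j]=13 take 9 → i++
[i=5,j=2] A[i]=10<=B[j]=13 take 10 → i++
[i=6,j=2] A[i]=12<=B[j]=13 take 12 → i++
[i=7,j=2] A[i]=13<=B[j]=13 take 13 → i++
[i=8,j=2] A[i]=24>B[j]=13 take 13 → j++
[i=8,j=3] A[i]=24>B[j]=23 take 23 → j++
[i=8,j=4] A[i]=24<=B[j]=27 take 24 → i++
[i=9,j=4] A[i]=28>B[j]=27 take 27 → j++
[i=9,j=5] A[i]=28<=B[j]=38 take 28 → i++
[i=10,j=5] A[i]=30<=B[j]=38 take 30 → i++
[i=11,j=5] A[i]=35<=B[j]=38 take 35 → i++

i=12, j=5, merged so far=[4, 5, 5, 7, 9, 10, 12, 13, 13, 23, 24, 27, 28, 30, 35]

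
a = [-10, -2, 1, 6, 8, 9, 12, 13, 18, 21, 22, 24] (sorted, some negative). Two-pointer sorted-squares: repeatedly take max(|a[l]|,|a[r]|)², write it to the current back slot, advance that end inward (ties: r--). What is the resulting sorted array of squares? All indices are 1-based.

[1, 4, 36, 64, 81, 100, 144, 169, 324, 441, 484, 576]

l=1 r=12: |-10|<=|24| out[12]=576, r--
l=1 r=11: |-10|<=|22| out[11]=484, r--
l=1 r=10: |-10|<=|21| out[10]=441, r--
l=1 r=9: |-10|<=|18| out[9]=324, r--
l=1 r=8: |-10|<=|13| out[8]=169, r--
l=1 r=7: |-10|<=|12| out[7]=144, r--
l=1 r=6: |-10|>|9| out[6]=100, l++
l=2 r=6: |-2|<=|9| out[5]=81, r--
l=2 r=5: |-2|<=|8| out[4]=64, r--
l=2 r=4: |-2|<=|6| out[3]=36, r--
l=2 r=3: |-2|>|1| out[2]=4, l++
l=3 r=3: |1|<=|1| out[1]=1, r--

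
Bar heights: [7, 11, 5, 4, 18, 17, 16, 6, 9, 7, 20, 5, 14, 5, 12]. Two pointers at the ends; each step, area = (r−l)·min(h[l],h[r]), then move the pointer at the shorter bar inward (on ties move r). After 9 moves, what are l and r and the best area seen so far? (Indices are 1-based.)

[1,15] min(7,12)*14=98 best=98 * → l++
[2,15] min(11,12)*13=143 best=143 * → l++
[3,15] min(5,12)*12=60 best=143 → l++
[4,15] min(4,12)*11=44 best=143 → l++
[5,15] min(18,12)*10=120 best=143 → r--
[5,14] min(18,5)*9=45 best=143 → r--
[5,13] min(18,14)*8=112 best=143 → r--
[5,12] min(18,5)*7=35 best=143 → r--
[5,11] min(18,20)*6=108 best=143 → l++

l=6, r=11, best area=143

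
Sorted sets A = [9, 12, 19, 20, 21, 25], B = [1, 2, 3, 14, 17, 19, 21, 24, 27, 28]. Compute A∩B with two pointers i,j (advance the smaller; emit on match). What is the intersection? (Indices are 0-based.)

intersection = [19, 21]

i=0 j=0: 9>1, j++
i=0 j=1: 9>2, j++
i=0 j=2: 9>3, j++
i=0 j=3: 9<14, i++
i=1 j=3: 12<14, i++
i=2 j=3: 19>14, j++
i=2 j=4: 19>17, j++
i=2 j=5: 19==19 emit, i++,j++
i=3 j=6: 20<21, i++
i=4 j=6: 21==21 emit, i++,j++
i=5 j=7: 25>24, j++
i=5 j=8: 25<27, i++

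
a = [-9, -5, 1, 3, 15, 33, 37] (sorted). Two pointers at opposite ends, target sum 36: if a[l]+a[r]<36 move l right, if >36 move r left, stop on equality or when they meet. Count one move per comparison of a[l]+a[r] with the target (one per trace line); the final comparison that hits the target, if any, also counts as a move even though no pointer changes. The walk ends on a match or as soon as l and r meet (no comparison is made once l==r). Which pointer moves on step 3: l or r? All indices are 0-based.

[0,6] -9+37=28 <36 → l++
[1,6] -5+37=32 <36 → l++
[2,6] 1+37=38 >36 → r--

r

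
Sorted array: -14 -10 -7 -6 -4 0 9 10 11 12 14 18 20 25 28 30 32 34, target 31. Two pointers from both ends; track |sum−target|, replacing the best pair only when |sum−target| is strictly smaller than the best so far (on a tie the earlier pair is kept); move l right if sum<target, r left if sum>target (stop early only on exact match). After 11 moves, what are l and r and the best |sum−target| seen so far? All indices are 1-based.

l=7, r=13, best |Δ|=1

l=1 r=18: -14+34=20 d=11 *, l++
l=2 r=18: -10+34=24 d=7 *, l++
l=3 r=18: -7+34=27 d=4 *, l++
l=4 r=18: -6+34=28 d=3 *, l++
l=5 r=18: -4+34=30 d=1 *, l++
l=6 r=18: 0+34=34 d=3, r--
l=6 r=17: 0+32=32 d=1, r--
l=6 r=16: 0+30=30 d=1, l++
l=7 r=16: 9+30=39 d=8, r--
l=7 r=15: 9+28=37 d=6, r--
l=7 r=14: 9+25=34 d=3, r--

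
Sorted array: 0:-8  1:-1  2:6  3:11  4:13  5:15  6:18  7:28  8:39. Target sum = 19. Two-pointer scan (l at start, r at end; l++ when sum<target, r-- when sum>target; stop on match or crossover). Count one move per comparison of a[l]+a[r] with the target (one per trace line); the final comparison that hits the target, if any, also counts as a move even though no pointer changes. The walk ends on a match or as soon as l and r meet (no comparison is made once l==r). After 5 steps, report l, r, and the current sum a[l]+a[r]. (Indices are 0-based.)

[0,8] -8+39=31 >19 → r--
[0,7] -8+28=20 >19 → r--
[0,6] -8+18=10 <19 → l++
[1,6] -1+18=17 <19 → l++
[2,6] 6+18=24 >19 → r--

l=2, r=5, sum=21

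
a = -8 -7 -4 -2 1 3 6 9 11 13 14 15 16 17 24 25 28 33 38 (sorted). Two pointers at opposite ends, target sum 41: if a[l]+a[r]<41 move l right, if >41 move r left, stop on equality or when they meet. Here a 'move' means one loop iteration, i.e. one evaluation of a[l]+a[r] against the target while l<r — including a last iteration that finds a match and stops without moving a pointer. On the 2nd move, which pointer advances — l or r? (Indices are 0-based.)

[0,18] -8+38=30 <41 → l++
[1,18] -7+38=31 <41 → l++

l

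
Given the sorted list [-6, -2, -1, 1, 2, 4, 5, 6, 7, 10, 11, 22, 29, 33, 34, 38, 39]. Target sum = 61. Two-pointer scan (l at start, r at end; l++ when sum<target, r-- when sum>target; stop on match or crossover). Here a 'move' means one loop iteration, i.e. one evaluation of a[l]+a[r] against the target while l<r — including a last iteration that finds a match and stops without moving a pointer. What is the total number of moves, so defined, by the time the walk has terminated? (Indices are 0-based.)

[0,16] -6+39=33 <61 → l++
[1,16] -2+39=37 <61 → l++
[2,16] -1+39=38 <61 → l++
[3,16] 1+39=40 <61 → l++
[4,16] 2+39=41 <61 → l++
[5,16] 4+39=43 <61 → l++
[6,16] 5+39=44 <61 → l++
[7,16] 6+39=45 <61 → l++
[8,16] 7+39=46 <61 → l++
[9,16] 10+39=49 <61 → l++
[10,16] 11+39=50 <61 → l++
[11,16] 22+39=61 → found

12 moves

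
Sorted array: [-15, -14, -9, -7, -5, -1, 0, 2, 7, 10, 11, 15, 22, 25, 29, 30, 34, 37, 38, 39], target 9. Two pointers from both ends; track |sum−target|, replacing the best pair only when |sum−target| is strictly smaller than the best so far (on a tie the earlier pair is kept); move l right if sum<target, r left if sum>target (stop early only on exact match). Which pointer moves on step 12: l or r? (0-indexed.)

[0,19] -15+39=24 d=15 * → r--
[0,18] -15+38=23 d=14 * → r--
[0,17] -15+37=22 d=13 * → r--
[0,16] -15+34=19 d=10 * → r--
[0,15] -15+30=15 d=6 * → r--
[0,14] -15+29=14 d=5 * → r--
[0,13] -15+25=10 d=1 * → r--
[0,12] -15+22=7 d=2 → l++
[1,12] -14+22=8 d=1 → l++
[2,12] -9+22=13 d=4 → r--
[2,11] -9+15=6 d=3 → l++
[3,11] -7+15=8 d=1 → l++

l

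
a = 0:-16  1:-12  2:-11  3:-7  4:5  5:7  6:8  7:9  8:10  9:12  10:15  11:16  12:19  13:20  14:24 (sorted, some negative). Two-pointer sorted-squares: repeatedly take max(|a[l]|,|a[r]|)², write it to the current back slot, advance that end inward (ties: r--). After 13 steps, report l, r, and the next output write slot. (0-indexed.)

[0,14] |-16|<=|24| out[14]=576 → r--
[0,13] |-16|<=|20| out[13]=400 → r--
[0,12] |-16|<=|19| out[12]=361 → r--
[0,11] |-16|<=|16| out[11]=256 → r--
[0,10] |-16|>|15| out[10]=256 → l++
[1,10] |-12|<=|15| out[9]=225 → r--
[1,9] |-12|<=|12| out[8]=144 → r--
[1,8] |-12|>|10| out[7]=144 → l++
[2,8] |-11|>|10| out[6]=121 → l++
[3,8] |-7|<=|10| out[5]=100 → r--
[3,7] |-7|<=|9| out[4]=81 → r--
[3,6] |-7|<=|8| out[3]=64 → r--
[3,5] |-7|<=|7| out[2]=49 → r--

l=3, r=4, next write slot=1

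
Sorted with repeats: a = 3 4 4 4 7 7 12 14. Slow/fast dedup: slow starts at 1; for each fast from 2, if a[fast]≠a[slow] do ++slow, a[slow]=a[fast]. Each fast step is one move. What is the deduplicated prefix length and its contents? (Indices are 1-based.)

(s=1,f=2) a[fast]=4≠a[slow]=3 write a[2]=4 → slow++,fast++
(s=2,f=3) a[fast]=4=a[slow] dup → fast++
(s=2,f=4) a[fast]=4=a[slow] dup → fast++
(s=2,f=5) a[fast]=7≠a[slow]=4 write a[3]=7 → slow++,fast++
(s=3,f=6) a[fast]=7=a[slow] dup → fast++
(s=3,f=7) a[fast]=12≠a[slow]=7 write a[4]=12 → slow++,fast++
(s=4,f=8) a[fast]=14≠a[slow]=12 write a[5]=14 → slow++,fast++

length 5; prefix = [3, 4, 7, 12, 14]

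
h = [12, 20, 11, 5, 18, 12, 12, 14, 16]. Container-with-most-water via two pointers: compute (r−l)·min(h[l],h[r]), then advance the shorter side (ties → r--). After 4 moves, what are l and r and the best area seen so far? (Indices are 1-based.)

l=1 r=9: min(12,16)*8=96 best=96 *, l++
l=2 r=9: min(20,16)*7=112 best=112 *, r--
l=2 r=8: min(20,14)*6=84 best=112, r--
l=2 r=7: min(20,12)*5=60 best=112, r--

l=2, r=6, best area=112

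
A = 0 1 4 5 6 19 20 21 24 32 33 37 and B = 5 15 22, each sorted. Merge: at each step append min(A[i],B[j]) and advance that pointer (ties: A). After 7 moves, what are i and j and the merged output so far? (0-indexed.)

i=5, j=2, merged so far=[0, 1, 4, 5, 5, 6, 15]

i=0 j=0: A[i]=0<=B[j]=5 take 0, i++
i=1 j=0: A[i]=1<=B[j]=5 take 1, i++
i=2 j=0: A[i]=4<=B[j]=5 take 4, i++
i=3 j=0: A[i]=5<=B[j]=5 take 5, i++
i=4 j=0: A[i]=6>B[j]=5 take 5, j++
i=4 j=1: A[i]=6<=B[j]=15 take 6, i++
i=5 j=1: A[i]=19>B[j]=15 take 15, j++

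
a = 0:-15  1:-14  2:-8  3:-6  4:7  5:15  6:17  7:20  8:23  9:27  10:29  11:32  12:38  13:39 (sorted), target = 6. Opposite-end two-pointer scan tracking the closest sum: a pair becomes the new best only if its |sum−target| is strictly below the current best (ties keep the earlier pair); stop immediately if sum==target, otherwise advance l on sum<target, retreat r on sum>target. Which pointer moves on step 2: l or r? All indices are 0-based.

r

l=0 r=13: -15+39=24 d=18 *, r--
l=0 r=12: -15+38=23 d=17 *, r--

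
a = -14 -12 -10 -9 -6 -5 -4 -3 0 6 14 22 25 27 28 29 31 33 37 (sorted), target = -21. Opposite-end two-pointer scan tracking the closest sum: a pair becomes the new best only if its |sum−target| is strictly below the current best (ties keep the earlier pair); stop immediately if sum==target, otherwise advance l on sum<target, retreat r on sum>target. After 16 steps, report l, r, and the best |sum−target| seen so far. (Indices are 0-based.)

l=1, r=3, best |Δ|=1

l=0 r=18: -14+37=23 d=44 *, r--
l=0 r=17: -14+33=19 d=40 *, r--
l=0 r=16: -14+31=17 d=38 *, r--
l=0 r=15: -14+29=15 d=36 *, r--
l=0 r=14: -14+28=14 d=35 *, r--
l=0 r=13: -14+27=13 d=34 *, r--
l=0 r=12: -14+25=11 d=32 *, r--
l=0 r=11: -14+22=8 d=29 *, r--
l=0 r=10: -14+14=0 d=21 *, r--
l=0 r=9: -14+6=-8 d=13 *, r--
l=0 r=8: -14+0=-14 d=7 *, r--
l=0 r=7: -14+-3=-17 d=4 *, r--
l=0 r=6: -14+-4=-18 d=3 *, r--
l=0 r=5: -14+-5=-19 d=2 *, r--
l=0 r=4: -14+-6=-20 d=1 *, r--
l=0 r=3: -14+-9=-23 d=2, l++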